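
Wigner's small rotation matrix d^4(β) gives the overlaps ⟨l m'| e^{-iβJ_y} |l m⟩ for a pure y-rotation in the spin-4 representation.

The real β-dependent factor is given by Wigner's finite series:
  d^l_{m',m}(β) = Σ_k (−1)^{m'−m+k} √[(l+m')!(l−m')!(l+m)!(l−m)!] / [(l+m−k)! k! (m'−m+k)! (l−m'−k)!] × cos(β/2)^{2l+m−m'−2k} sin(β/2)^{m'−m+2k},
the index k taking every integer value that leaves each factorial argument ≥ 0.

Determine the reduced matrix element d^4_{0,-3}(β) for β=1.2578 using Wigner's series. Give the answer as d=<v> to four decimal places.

d^4_{0,-3}(β=1.2578) via Wigner's sum:
Half-angle: c=0.808675, s=0.588256. N=√(24·24·1·5040)=1703.830978
The bounds max(0,m−m')=0 and min(l+m,l−m')=1 give 2 terms
  k=0: (−1)^3·1703.8310/(144)·0.8087^5·0.5883^3 = -0.832976
  k=1: (−1)^4·1703.8310/(144)·0.8087^3·0.5883^5 = +0.440774
d^4_{0,-3}(1.2578) = -0.832976 +0.440774 = -0.392201

d=-0.3922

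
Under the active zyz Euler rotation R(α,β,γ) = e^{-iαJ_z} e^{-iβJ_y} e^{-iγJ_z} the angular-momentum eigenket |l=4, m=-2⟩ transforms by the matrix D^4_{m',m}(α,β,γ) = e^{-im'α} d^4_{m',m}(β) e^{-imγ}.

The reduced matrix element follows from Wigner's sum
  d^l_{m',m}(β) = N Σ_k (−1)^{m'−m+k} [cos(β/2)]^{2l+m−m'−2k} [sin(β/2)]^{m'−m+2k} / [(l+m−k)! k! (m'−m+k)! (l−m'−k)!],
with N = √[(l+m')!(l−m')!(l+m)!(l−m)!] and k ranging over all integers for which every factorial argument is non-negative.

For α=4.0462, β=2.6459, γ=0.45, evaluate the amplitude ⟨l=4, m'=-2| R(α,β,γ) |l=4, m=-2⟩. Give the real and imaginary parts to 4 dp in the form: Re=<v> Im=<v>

Split into d^4_{-2,-2}(β=2.6459) × two z-phases.
With c≡cos(β/2)=0.245317 and s≡sin(β/2)=0.969443, N=[2·720·2·720]^{1/2}=1440.000000
Admissible k: 0..2 (factorial args all ≥0)
  k=0: (−1)^0·1440.0000/(1440)·0.2453^8·0.9694^0 = +0.000013
  k=1: (−1)^1·1440.0000/(120)·0.2453^6·0.9694^2 = -0.002458
  k=2: (−1)^2·1440.0000/(96)·0.2453^4·0.9694^4 = +0.047983
d^4_{-2,-2}(2.6459) = +0.000013 -0.002458 +0.047983 = +0.045538
Phases: e^{-i·(-2)·4.0462}=-0.236166+0.971713i, e^{-i·(-2)·0.45}=+0.621610+0.783327i ⇒ D=-0.041347+0.019082i

Re=-0.0413 Im=0.0191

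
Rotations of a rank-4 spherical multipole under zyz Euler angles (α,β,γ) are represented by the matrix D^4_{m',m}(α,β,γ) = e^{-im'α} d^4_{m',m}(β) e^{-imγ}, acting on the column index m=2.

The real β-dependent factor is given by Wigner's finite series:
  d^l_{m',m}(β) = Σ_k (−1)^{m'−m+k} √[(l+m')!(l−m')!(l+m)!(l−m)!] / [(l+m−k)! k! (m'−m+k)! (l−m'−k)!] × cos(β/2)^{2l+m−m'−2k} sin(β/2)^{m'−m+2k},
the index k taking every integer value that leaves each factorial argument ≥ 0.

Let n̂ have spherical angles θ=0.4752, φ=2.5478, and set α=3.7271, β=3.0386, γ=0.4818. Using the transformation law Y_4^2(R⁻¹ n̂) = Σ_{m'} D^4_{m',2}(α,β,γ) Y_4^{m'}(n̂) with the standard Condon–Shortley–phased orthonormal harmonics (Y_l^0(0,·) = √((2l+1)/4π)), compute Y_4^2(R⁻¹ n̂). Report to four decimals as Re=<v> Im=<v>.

Re=0.1739 Im=0.3091

Need the full column D^4_{m',2} for m'=−4..4 at α=3.7271, β=3.0386, γ=0.4818.
cos(β/2)=0.051474, sin(β/2)=0.998674
d^4_{-4,2}: single k=6 term ⇒ +0.013909;  D = +0.002659+0.013652i
d^4_{-3,2}: k∈[5..6] ⇒ +0.001521 -0.190816 = -0.189296;  D = +0.132841+0.134855i
d^4_{-2,2}: k∈[4..6] ⇒ +0.000105 -0.031542 +0.989444 = +0.958006;  D = +0.937473+0.197283i
d^4_{-1,2}: k∈[3..5] ⇒ +0.000005 -0.002874 +0.216365 = +0.213497;  D = -0.198417+0.078812i
d^4_{0,2}: k∈[2..4] ⇒ +0.000000 -0.000177 +0.024936 = +0.024760;  D = +0.014127-0.020334i
d^4_{1,2}: k∈[1..3] ⇒ +0.000000 -0.000008 +0.001916 = +0.001908;  D = -0.000041+0.001908i
d^4_{2,2}: k∈[0..2] ⇒ +0.000000 -0.000000 +0.000105 = +0.000105;  D = -0.000056-0.000088i
d^4_{3,2}: k∈[0..1] ⇒ -0.000000 +0.000004 = +0.000004;  D = +0.000004+0.000002i
d^4_{4,2}: single k=0 term ⇒ +0.000000;  D = -0.000000+0.000000i
Y_4^{m'}(θ=0.4752,φ=2.5478) and Σ D·Y over m':
  (+0.0027+0.0137i)·(-0.0140+0.0134i)  (+0.1328+0.1349i)·(+0.0223-0.1042i)  (+0.9375+0.1973i)·(+0.1187+0.2945i)  (-0.1984+0.0788i)·(-0.4043-0.2730i)  (+0.0141-0.0203i)·(+0.1228+0.0000i)  (-0.0000+0.0019i)·(+0.4043-0.2730i)  (-0.0001-0.0001i)·(+0.1187-0.2945i)  (+0.0000+0.0000i)·(-0.0223-0.1042i)  (-0.0000+0.0000i)·(-0.0140-0.0134i)
Y_4^2(R⁻¹ n̂) = +0.173944+0.309100i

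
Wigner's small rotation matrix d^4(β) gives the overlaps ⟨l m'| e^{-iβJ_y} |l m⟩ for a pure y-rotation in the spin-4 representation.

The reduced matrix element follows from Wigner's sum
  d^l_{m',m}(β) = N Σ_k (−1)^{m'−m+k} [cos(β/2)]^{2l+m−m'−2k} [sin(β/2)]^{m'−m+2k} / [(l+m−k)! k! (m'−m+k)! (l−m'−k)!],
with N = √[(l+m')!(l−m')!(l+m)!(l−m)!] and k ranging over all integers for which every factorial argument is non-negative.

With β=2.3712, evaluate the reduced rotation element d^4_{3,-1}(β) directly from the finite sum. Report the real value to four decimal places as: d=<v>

d=-0.5153

d^4_{3,-1}(β=2.3712) via Wigner's sum:
Half-angle: c=0.375741, s=0.926725. N=√(5040·1·6·120)=1904.940944
k∈{0,1} keeps every argument non-negative
  k=0: (−1)^4·1904.9409/(144)·0.3757^4·0.9267^4 = +0.194481
  k=1: (−1)^5·1904.9409/(240)·0.3757^2·0.9267^6 = -0.709826
d^4_{3,-1}(2.3712) = +0.194481 -0.709826 = -0.515345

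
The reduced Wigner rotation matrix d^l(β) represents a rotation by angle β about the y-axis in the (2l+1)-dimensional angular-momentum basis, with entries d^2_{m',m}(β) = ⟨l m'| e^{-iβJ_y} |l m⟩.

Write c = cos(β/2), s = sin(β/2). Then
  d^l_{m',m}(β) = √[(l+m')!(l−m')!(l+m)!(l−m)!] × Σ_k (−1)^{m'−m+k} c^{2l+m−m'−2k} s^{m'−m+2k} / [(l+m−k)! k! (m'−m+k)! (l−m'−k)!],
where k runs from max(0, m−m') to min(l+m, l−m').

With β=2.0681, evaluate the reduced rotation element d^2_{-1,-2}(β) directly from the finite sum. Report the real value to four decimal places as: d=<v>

d^2_{-1,-2}(β=2.0681) via Wigner's sum:
c=cos(2.0681/2)=0.511343, s=sin(2.0681/2)=0.859377; N=√[1·6·1·24]=12.000000
Admissible k: 0..0 (factorial args all ≥0)
  k=0: (−1)^1·12.0000/(6)·0.5113^3·0.8594^1 = -0.229800
d^2_{-1,-2}(2.0681) = -0.229800

d=-0.2298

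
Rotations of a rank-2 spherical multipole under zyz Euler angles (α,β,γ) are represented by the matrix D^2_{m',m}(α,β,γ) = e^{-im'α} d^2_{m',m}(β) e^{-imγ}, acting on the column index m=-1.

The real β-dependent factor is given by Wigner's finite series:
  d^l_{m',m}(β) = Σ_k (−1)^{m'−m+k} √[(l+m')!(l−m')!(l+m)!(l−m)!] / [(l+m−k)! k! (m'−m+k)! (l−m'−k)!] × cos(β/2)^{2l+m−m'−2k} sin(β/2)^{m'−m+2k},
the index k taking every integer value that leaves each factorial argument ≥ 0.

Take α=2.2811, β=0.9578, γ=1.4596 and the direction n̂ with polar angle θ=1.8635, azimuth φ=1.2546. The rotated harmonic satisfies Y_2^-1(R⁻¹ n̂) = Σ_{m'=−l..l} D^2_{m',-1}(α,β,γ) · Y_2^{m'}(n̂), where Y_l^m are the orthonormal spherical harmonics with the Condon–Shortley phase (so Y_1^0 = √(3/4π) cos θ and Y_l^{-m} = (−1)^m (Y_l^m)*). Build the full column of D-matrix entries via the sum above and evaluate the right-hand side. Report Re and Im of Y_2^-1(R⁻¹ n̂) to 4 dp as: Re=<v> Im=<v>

Re=-0.1399 Im=0.1127

Need the full column D^2_{m',-1} for m'=−2..2 at α=2.2811, β=0.9578, γ=1.4596.
cos(β/2)=0.887502, sin(β/2)=0.460803
d^2_{-2,-1}: single k=1 term ⇒ +0.644249;  D = +0.622366-0.166486i
d^2_{-1,-1}: k∈[0..1] ⇒ +0.620409 -0.501754 = +0.118654;  D = -0.097990-0.066910i
d^2_{0,-1}: k∈[0..1] ⇒ -0.789041 +0.212712 = -0.576329;  D = -0.063954-0.572770i
d^2_{1,-1}: k∈[0..1] ⇒ +0.501754 -0.045088 = +0.456666;  D = +0.311046-0.334357i
d^2_{2,-1}: single k=0 term ⇒ -0.173678;  D = +0.173546+0.006770i
Y_2^{m'}(θ=1.8635,φ=1.2546) and Σ D·Y over m':
  (+0.6224-0.1665i)·(-0.2856-0.2093i)  (-0.0980-0.0669i)·(-0.0664+0.2029i)  (-0.0640-0.5728i)·(-0.2366+0.0000i)  (+0.3110-0.3344i)·(+0.0664+0.2029i)  (+0.1735+0.0068i)·(-0.2856+0.2093i)
Y_2^-1(R⁻¹ n̂) = -0.139928+0.112674i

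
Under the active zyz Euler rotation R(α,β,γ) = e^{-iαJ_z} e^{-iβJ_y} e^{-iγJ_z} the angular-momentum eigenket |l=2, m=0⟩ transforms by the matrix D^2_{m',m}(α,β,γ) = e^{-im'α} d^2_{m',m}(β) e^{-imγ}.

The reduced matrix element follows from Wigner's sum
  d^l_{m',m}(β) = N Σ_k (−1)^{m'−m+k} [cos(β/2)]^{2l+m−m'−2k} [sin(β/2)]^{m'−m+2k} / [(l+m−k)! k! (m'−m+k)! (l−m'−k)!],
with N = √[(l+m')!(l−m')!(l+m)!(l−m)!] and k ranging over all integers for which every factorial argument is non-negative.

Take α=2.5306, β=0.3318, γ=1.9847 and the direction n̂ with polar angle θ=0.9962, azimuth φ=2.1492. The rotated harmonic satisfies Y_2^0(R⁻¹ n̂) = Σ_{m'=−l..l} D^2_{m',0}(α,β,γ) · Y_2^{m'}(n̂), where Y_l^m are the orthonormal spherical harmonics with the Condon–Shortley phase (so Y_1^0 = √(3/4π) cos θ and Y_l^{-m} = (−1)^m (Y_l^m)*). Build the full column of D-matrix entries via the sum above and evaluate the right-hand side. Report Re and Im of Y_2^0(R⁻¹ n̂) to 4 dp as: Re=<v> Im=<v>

Need the full column D^2_{m',0} for m'=−2..2 at α=2.5306, β=0.3318, γ=1.9847.
cos(β/2)=0.986270, sin(β/2)=0.165140
d^2_{-2,0}: single k=2 term ⇒ +0.064979;  D = +0.022209-0.061066i
d^2_{-1,0}: k∈[1..2] ⇒ +0.388075 -0.010880 = +0.377195;  D = -0.308952+0.216390i
d^2_{0,0}: k∈[0..2] ⇒ +0.946201 -0.106110 +0.000744 = +0.840835;  D = +0.840835+0.000000i
d^2_{1,0}: k∈[0..1] ⇒ -0.388075 +0.010880 = -0.377195;  D = +0.308952+0.216390i
d^2_{2,0}: single k=0 term ⇒ +0.064979;  D = +0.022209+0.061066i
Y_2^{m'}(θ=0.9962,φ=2.1492) and Σ D·Y over m':
  (+0.0222-0.0611i)·(-0.1095+0.2492i)  (-0.3090+0.2164i)·(-0.1927-0.2951i)  (+0.8408+0.0000i)·(-0.0359+0.0000i)  (+0.3090+0.2164i)·(+0.1927-0.2951i)  (+0.0222+0.0611i)·(-0.1095-0.2492i)
Y_2^0(R⁻¹ n̂) = +0.242161-0.000000i

Re=0.2422 Im=0.0000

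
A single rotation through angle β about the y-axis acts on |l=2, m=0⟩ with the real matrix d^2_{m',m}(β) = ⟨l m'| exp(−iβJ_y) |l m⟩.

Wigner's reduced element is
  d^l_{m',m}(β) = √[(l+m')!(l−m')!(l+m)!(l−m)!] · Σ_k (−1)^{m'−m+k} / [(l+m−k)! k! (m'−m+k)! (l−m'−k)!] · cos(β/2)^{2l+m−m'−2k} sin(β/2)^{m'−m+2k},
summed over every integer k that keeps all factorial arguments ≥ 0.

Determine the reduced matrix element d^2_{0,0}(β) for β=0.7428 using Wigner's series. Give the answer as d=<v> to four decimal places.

d=0.3138

d^2_{0,0}(β=0.7428) via Wigner's sum:
With c≡cos(β/2)=0.931820 and s≡sin(β/2)=0.362920, N=[2·2·2·2]^{1/2}=4.000000
k: max(0,(0)−(0))=0 … min(2+(0),2−(0))=2
  k=0: (−1)^0·4.0000/(4)·0.9318^4·0.3629^0 = +0.753925
  k=1: (−1)^1·4.0000/(1)·0.9318^2·0.3629^2 = -0.457453
  k=2: (−1)^2·4.0000/(4)·0.9318^0·0.3629^4 = +0.017348
d^2_{0,0}(0.7428) = +0.753925 -0.457453 +0.017348 = +0.313820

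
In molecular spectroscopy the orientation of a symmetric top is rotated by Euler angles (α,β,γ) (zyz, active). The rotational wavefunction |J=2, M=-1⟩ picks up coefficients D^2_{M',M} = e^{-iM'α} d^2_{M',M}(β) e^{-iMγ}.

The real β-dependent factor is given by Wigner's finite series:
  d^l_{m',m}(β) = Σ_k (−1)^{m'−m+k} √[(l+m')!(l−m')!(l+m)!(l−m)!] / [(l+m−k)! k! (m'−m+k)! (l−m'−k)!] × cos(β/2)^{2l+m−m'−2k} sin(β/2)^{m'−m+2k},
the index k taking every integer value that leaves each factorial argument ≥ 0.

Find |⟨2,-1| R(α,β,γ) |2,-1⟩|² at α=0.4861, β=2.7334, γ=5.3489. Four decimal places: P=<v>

P=0.0136

D^2_{-1,-1}(0.4861,2.7334,5.3489) = e^{-i·-1·0.4861}·d^2_{-1,-1}(2.7334)·e^{-i·-1·5.3489}. Compute d first:
c=cos(2.7334/2)=0.202682, s=sin(2.7334/2)=0.979245; N=√[1·6·1·6]=6.000000
The bounds max(0,m−m')=0 and min(l+m,l−m')=1 give 2 terms
  k=0: (−1)^0·6.0000/(6)·0.2027^4·0.9792^0 = +0.001688
  k=1: (−1)^1·6.0000/(2)·0.2027^2·0.9792^2 = -0.118178
d^2_{-1,-1}(2.7334) = +0.001688 -0.118178 = -0.116490
|D^2_{-1,-1}|² = |d^2_{-1,-1}(β)|² = (-0.116490)² = 0.013570 (the z-rotation phases have unit modulus)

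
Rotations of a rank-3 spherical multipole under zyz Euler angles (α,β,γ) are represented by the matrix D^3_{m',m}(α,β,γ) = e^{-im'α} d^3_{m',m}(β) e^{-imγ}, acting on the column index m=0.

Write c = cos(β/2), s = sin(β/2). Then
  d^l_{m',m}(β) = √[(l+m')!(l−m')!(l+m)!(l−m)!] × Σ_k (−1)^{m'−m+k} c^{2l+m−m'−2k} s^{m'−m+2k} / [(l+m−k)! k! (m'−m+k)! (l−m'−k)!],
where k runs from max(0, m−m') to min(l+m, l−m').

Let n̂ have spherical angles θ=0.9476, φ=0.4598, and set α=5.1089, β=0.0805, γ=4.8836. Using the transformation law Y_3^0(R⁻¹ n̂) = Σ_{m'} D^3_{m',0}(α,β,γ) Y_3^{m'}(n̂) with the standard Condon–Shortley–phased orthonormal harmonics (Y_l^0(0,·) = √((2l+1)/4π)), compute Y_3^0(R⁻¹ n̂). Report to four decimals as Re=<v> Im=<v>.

Re=-0.2871 Im=0.0000

Need the full column D^3_{m',0} for m'=−3..3 at α=5.1089, β=0.0805, γ=4.8836.
cos(β/2)=0.999190, sin(β/2)=0.040239
d^3_{-3,0}: single k=3 term ⇒ +0.000291;  D = -0.000270+0.000108i
d^3_{-2,0}: k∈[2..3] ⇒ +0.008840 -0.000014 = +0.008826;  D = -0.006193-0.006288i
d^3_{-1,0}: k∈[1..3] ⇒ +0.138829 -0.000675 +0.000000 = +0.138154;  D = +0.053355-0.127435i
d^3_{0,0}: k∈[0..3] ⇒ +0.995150 -0.014526 +0.000024 -0.000000 = +0.980648;  D = +0.980648+0.000000i
d^3_{1,0}: k∈[0..2] ⇒ -0.138829 +0.000675 -0.000000 = -0.138154;  D = -0.053355-0.127435i
d^3_{2,0}: k∈[0..1] ⇒ +0.008840 -0.000014 = +0.008826;  D = -0.006193+0.006288i
d^3_{3,0}: single k=0 term ⇒ -0.000291;  D = +0.000270+0.000108i
Y_3^{m'}(θ=0.9476,φ=0.4598) and Σ D·Y over m':
  (-0.0003+0.0001i)·(+0.0425-0.2193i)  (-0.0062-0.0063i)·(+0.2384-0.3128i)  (+0.0534-0.1274i)·(+0.1654-0.0819i)  (+0.9806+0.0000i)·(-0.2825+0.0000i)  (-0.0534-0.1274i)·(-0.1654-0.0819i)  (-0.0062+0.0063i)·(+0.2384+0.3128i)  (+0.0003+0.0001i)·(-0.0425-0.2193i)
Y_3^0(R⁻¹ n̂) = -0.287074-0.000000i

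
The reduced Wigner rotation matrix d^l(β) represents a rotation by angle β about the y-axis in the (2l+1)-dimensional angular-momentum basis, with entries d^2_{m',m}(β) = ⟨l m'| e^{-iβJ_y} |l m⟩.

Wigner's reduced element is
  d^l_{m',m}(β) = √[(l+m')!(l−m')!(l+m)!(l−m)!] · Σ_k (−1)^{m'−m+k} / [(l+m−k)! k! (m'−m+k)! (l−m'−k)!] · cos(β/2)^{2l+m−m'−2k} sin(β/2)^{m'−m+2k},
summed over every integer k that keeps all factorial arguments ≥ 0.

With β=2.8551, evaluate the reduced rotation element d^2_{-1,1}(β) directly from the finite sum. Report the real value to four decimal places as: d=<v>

d=-0.8998

d^2_{-1,1}(β=2.8551) via Wigner's sum:
Half-angle: c=0.142757, s=0.989758. N=√(1·6·6·1)=6.000000
Admissible k: 2..3 (factorial args all ≥0)
  k=2: (−1)^0·6.0000/(2)·0.1428^2·0.9898^2 = +0.059893
  k=3: (−1)^1·6.0000/(6)·0.1428^0·0.9898^4 = -0.959656
d^2_{-1,1}(2.8551) = +0.059893 -0.959656 = -0.899764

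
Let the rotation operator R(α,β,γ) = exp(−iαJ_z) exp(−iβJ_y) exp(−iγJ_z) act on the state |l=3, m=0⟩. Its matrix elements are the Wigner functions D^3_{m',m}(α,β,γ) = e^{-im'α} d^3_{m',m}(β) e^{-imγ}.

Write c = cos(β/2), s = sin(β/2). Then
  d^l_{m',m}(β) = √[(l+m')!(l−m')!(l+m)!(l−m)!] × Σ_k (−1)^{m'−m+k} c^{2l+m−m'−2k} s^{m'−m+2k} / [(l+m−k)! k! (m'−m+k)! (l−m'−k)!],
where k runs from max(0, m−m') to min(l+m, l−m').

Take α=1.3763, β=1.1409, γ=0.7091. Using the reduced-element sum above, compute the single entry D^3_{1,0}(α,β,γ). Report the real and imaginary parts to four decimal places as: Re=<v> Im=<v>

Split into d^3_{1,0}(β=1.1409) × two z-phases.
c=cos(1.1409/2)=0.841658, s=sin(1.1409/2)=0.540011; N=√[24·2·6·6]=41.569219
k: max(0,(0)−(1))=0 … min(3+(0),3−(1))=2
  k=0: (−1)^1·41.5692/(12)·0.8417^5·0.5400^1 = -0.790081
  k=1: (−1)^2·41.5692/(4)·0.8417^3·0.5400^3 = +0.975723
  k=2: (−1)^3·41.5692/(12)·0.8417^1·0.5400^5 = -0.133887
d^3_{1,0}(1.1409) = -0.790081 +0.975723 -0.133887 = +0.051755
Attach z-rotation phases: D = e^{-i(1)(1.3763)}·(+0.051755)·e^{-i(0)(0.7091)} = +0.010003-0.050779i

Re=0.0100 Im=-0.0508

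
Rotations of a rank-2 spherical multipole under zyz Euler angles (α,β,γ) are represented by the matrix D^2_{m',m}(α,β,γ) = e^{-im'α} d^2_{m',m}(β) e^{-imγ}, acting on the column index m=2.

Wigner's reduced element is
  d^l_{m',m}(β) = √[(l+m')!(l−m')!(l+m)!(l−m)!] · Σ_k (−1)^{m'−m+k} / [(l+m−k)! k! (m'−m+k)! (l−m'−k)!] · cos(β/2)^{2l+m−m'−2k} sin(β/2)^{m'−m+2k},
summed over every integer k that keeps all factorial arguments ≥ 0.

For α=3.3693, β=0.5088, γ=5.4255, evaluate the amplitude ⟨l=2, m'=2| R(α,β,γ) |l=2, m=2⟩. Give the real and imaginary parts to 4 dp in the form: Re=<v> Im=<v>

D^2_{2,2}(3.3693,0.5088,5.4255) = e^{-i·2·3.3693}·d^2_{2,2}(0.5088)·e^{-i·2·5.4255}. Compute d first:
c=cos(0.5088/2)=0.967814, s=sin(0.5088/2)=0.251665; N=√[24·1·24·1]=24.000000
Admissible k: 0..0 (factorial args all ≥0)
  k=0: (−1)^0·24.0000/(24)·0.9678^4·0.2517^0 = +0.877341
d^2_{2,2}(0.5088) = +0.877341
Attach z-rotation phases: D = e^{-i(2)(3.3693)}·(+0.877341)·e^{-i(2)(5.4255)} = +0.268343+0.835296i

Re=0.2683 Im=0.8353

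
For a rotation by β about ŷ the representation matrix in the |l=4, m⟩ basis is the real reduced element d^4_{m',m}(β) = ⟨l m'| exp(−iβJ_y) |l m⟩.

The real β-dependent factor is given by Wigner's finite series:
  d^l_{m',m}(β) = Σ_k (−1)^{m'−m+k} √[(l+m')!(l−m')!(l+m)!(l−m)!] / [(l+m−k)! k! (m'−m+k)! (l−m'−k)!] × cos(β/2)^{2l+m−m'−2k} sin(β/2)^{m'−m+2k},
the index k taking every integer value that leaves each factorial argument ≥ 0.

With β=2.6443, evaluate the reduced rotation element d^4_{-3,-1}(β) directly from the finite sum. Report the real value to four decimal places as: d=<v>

d=-0.0412

d^4_{-3,-1}(β=2.6443) via Wigner's sum:
With c≡cos(β/2)=0.246092 and s≡sin(β/2)=0.969246, N=[1·5040·6·120]^{1/2}=1904.940944
Admissible k: 2..3 (factorial args all ≥0)
  k=2: (−1)^0·1904.9409/(240)·0.2461^6·0.9692^2 = +0.001656
  k=3: (−1)^1·1904.9409/(144)·0.2461^4·0.9692^4 = -0.042820
d^4_{-3,-1}(2.6443) = +0.001656 -0.042820 = -0.041164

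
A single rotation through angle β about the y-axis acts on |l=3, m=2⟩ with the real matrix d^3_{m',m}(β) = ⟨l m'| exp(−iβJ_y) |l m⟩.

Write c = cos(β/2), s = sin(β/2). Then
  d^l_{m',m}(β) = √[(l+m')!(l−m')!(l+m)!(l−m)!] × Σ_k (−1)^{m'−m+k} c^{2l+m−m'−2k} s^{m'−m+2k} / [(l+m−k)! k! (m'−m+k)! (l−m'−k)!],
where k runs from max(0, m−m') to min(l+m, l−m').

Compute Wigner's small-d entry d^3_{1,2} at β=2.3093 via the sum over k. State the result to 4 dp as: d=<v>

d=-0.2885

d^3_{1,2}(β=2.3093) via Wigner's sum:
c=cos(2.3093/2)=0.404239, s=sin(2.3093/2)=0.914654; N=√[24·2·120·1]=75.894664
k∈{1,2} keeps every argument non-negative
  k=1: (−1)^0·75.8947/(24)·0.4042^5·0.9147^1 = +0.031221
  k=2: (−1)^1·75.8947/(12)·0.4042^3·0.9147^3 = -0.319679
d^3_{1,2}(2.3093) = +0.031221 -0.319679 = -0.288458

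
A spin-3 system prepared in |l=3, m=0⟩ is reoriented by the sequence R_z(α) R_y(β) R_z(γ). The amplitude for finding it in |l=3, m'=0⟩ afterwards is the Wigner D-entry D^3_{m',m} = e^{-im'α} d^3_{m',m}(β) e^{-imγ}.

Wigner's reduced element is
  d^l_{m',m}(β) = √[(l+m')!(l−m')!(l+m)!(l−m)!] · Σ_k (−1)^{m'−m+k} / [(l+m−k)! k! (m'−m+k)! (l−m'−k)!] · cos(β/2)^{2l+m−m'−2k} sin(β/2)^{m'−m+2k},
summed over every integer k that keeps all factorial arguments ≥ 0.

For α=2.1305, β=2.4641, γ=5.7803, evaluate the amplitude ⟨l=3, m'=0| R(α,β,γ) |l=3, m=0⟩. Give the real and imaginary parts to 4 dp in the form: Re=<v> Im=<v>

Re=-0.0138 Im=0.0000

First d^3_{0,0}(β=2.4641), then the phase factors e^{-i(0)α} and e^{-i(0)γ}:
Half-angle: c=0.332305, s=0.943172. N=√(6·6·6·6)=36.000000
The bounds max(0,m−m')=0 and min(l+m,l−m')=3 give 4 terms
  k=0: (−1)^0·36.0000/(36)·0.3323^6·0.9432^0 = +0.001347
  k=1: (−1)^1·36.0000/(4)·0.3323^4·0.9432^2 = -0.097627
  k=2: (−1)^2·36.0000/(4)·0.3323^2·0.9432^4 = +0.786465
  k=3: (−1)^3·36.0000/(36)·0.3323^0·0.9432^6 = -0.703956
d^3_{0,0}(2.4641) = +0.001347 -0.097627 +0.786465 -0.703956 = -0.013771
Attach z-rotation phases: D = e^{-i(0)(2.1305)}·(-0.013771)·e^{-i(0)(5.7803)} = -0.013771+0.000000i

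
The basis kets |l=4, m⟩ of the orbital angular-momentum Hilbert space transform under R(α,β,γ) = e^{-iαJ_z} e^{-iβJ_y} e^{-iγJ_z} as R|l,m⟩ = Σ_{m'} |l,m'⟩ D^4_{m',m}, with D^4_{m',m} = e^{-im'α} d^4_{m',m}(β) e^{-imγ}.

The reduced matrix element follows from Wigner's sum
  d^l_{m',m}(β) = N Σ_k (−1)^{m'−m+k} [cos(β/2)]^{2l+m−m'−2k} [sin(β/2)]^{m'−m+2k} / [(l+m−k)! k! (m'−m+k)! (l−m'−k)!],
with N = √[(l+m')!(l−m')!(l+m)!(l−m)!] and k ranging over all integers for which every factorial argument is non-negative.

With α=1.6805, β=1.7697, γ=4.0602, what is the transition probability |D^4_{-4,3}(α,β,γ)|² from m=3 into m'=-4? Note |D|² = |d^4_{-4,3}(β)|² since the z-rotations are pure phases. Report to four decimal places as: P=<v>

Split into d^4_{-4,3}(β=1.7697) × two z-phases.
With c≡cos(β/2)=0.633406 and s≡sin(β/2)=0.773820, N=[1·40320·5040·1]^{1/2}=14255.272709
k∈{7} keeps every argument non-negative
  k=7: (−1)^0·14255.2727/(5040)·0.6334^1·0.7738^7 = +0.297650
d^4_{-4,3}(1.7697) = +0.297650
|D^4_{-4,3}|² = |d^4_{-4,3}(β)|² = (+0.297650)² = 0.088596 (the z-rotation phases have unit modulus)

P=0.0886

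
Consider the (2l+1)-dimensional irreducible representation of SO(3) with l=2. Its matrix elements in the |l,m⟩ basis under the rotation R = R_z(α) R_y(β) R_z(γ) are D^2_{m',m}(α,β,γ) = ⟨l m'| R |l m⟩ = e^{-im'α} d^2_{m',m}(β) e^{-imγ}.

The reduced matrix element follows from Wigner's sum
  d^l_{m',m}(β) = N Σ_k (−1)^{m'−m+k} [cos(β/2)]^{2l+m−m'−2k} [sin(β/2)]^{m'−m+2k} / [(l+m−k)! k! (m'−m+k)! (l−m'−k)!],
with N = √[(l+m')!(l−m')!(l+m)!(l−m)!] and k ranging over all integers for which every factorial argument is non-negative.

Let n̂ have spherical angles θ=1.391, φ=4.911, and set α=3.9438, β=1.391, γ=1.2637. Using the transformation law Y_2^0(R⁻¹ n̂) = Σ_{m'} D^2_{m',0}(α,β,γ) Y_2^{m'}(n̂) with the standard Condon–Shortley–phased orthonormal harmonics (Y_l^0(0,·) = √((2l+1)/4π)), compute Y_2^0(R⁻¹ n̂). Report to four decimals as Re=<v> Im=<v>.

Re=0.0045 Im=0.0000

Need the full column D^2_{m',0} for m'=−2..2 at α=3.9438, β=1.391, γ=1.2637.
cos(β/2)=0.767733, sin(β/2)=0.640769
d^2_{-2,0}: single k=2 term ⇒ +0.592789;  D = -0.019925+0.592454i
d^2_{-1,0}: k∈[1..2] ⇒ +0.710246 -0.494756 = +0.215490;  D = -0.149791-0.154914i
d^2_{0,0}: k∈[0..2] ⇒ +0.347410 -0.968020 +0.168580 = -0.452030;  D = -0.452030+0.000000i
d^2_{1,0}: k∈[0..1] ⇒ -0.710246 +0.494756 = -0.215490;  D = +0.149791-0.154914i
d^2_{2,0}: single k=0 term ⇒ +0.592789;  D = -0.019925-0.592454i
Y_2^{m'}(θ=1.391,φ=4.911) and Σ D·Y over m':
  (-0.0199+0.5925i)·(-0.3448+0.1447i)  (-0.1498-0.1549i)·(+0.0268+0.1333i)  (-0.4520+0.0000i)·(-0.2851+0.0000i)  (+0.1498-0.1549i)·(-0.0268+0.1333i)  (-0.0199-0.5925i)·(-0.3448-0.1447i)
Y_2^0(R⁻¹ n̂) = +0.004478+0.000000i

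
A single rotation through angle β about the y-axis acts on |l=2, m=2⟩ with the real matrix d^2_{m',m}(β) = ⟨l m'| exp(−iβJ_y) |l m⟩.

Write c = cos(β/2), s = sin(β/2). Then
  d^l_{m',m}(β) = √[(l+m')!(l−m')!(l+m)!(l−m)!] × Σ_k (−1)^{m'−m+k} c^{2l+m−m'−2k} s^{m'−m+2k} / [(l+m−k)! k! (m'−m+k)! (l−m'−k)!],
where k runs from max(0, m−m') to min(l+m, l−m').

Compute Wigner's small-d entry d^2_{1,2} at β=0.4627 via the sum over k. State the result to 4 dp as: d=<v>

d^2_{1,2}(β=0.4627) via Wigner's sum:
Half-angle: c=0.973358, s=0.229292. N=√(6·1·24·1)=12.000000
The bounds max(0,m−m')=1 and min(l+m,l−m')=1 give 1 term
  k=1: (−1)^0·12.0000/(6)·0.9734^3·0.2293^1 = +0.422898
d^2_{1,2}(0.4627) = +0.422898

d=0.4229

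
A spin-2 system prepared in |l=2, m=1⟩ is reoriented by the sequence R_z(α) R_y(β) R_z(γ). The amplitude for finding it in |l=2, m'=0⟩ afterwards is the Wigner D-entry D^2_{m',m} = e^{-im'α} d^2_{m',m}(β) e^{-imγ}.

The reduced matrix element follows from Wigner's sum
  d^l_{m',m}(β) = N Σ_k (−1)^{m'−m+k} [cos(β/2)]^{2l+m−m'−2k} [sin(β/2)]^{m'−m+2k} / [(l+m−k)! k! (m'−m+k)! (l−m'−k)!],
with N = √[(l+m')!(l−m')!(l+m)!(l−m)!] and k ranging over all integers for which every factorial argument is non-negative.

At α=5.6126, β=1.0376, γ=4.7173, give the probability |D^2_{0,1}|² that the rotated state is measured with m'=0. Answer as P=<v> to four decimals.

D^2_{0,1}(5.6126,1.0376,4.7173) = e^{-i·0·5.6126}·d^2_{0,1}(1.0376)·e^{-i·1·4.7173}. Compute d first:
Half-angle: c=0.868415, s=0.495838. N=√(2·2·6·1)=4.898979
k∈{1,2} keeps every argument non-negative
  k=1: (−1)^0·4.8990/(2)·0.8684^3·0.4958^1 = +0.795422
  k=2: (−1)^1·4.8990/(2)·0.8684^1·0.4958^3 = -0.259312
d^2_{0,1}(1.0376) = +0.795422 -0.259312 = +0.536109
|D^2_{0,1}|² = |d^2_{0,1}(β)|² = (+0.536109)² = 0.287413 (the z-rotation phases have unit modulus)

P=0.2874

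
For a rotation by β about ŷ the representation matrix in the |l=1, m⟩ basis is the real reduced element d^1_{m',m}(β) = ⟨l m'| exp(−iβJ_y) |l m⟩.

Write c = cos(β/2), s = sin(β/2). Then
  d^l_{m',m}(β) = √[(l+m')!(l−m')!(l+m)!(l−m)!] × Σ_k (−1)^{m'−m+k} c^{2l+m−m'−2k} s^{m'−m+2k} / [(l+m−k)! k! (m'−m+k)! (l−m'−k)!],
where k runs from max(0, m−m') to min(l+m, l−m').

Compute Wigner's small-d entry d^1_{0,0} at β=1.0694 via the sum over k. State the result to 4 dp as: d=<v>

d=0.4807

d^1_{0,0}(β=1.0694) via Wigner's sum:
With c≡cos(β/2)=0.860422 and s≡sin(β/2)=0.509583, N=[1·1·1·1]^{1/2}=1.000000
The bounds max(0,m−m')=0 and min(l+m,l−m')=1 give 2 terms
  k=0: (−1)^0·1.0000/(1)·0.8604^2·0.5096^0 = +0.740325
  k=1: (−1)^1·1.0000/(1)·0.8604^0·0.5096^2 = -0.259675
d^1_{0,0}(1.0694) = +0.740325 -0.259675 = +0.480650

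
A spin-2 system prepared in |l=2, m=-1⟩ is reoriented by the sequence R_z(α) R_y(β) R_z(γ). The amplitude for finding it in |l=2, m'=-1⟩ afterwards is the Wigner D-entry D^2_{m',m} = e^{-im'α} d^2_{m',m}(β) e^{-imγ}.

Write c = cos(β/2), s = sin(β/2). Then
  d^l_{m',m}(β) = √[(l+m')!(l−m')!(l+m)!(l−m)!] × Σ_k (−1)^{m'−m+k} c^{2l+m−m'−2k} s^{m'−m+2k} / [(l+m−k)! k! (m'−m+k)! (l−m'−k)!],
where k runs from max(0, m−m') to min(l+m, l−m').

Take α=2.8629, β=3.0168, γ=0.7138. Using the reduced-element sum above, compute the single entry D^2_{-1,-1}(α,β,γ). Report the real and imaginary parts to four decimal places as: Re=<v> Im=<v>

Re=0.0105 Im=0.0049

Split into d^2_{-1,-1}(β=3.0168) × two z-phases.
c=cos(3.0168/2)=0.062356, s=sin(3.0168/2)=0.998054; N=√[1·6·1·6]=6.000000
k∈{0,1} keeps every argument non-negative
  k=0: (−1)^0·6.0000/(6)·0.0624^4·0.9981^0 = +0.000015
  k=1: (−1)^1·6.0000/(2)·0.0624^2·0.9981^2 = -0.011619
d^2_{-1,-1}(3.0168) = +0.000015 -0.011619 = -0.011604
Phases: e^{-i·(-1)·2.8629}=-0.961416+0.275099i, e^{-i·(-1)·0.7138}=+0.755879+0.654711i ⇒ D=+0.010523+0.004891i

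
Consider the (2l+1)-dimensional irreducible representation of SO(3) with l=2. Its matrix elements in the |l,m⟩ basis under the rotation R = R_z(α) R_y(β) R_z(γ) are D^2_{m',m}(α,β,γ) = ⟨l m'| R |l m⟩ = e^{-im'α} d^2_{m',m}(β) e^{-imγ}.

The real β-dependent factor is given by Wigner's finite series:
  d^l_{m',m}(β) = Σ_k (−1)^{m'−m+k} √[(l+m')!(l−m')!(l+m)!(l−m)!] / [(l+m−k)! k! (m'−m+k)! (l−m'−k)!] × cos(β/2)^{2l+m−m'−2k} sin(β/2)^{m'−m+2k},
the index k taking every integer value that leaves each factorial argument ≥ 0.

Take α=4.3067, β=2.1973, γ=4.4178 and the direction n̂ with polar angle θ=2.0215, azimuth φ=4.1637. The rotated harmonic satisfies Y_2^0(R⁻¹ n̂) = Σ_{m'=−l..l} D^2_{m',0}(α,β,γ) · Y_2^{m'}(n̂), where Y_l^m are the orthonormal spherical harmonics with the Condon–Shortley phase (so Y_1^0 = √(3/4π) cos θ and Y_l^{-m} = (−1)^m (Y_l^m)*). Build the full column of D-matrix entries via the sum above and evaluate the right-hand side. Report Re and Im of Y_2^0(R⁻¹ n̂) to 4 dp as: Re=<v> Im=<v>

Need the full column D^2_{m',0} for m'=−2..2 at α=4.3067, β=2.1973, γ=4.4178.
cos(β/2)=0.454799, sin(β/2)=0.890594
d^2_{-2,0}: single k=2 term ⇒ +0.401859;  D = -0.276680+0.291443i
d^2_{-1,0}: k∈[1..2] ⇒ +0.205217 -0.786927 = -0.581710;  D = +0.229573+0.534493i
d^2_{0,0}: k∈[0..2] ⇒ +0.042784 -0.656234 +0.629100 = +0.015650;  D = +0.015650+0.000000i
d^2_{1,0}: k∈[0..1] ⇒ -0.205217 +0.786927 = +0.581710;  D = -0.229573+0.534493i
d^2_{2,0}: single k=0 term ⇒ +0.401859;  D = -0.276680-0.291443i
Y_2^{m'}(θ=2.0215,φ=4.1637) and Σ D·Y over m':
  (-0.2767+0.2914i)·(-0.1427-0.2786i)  (+0.2296+0.5345i)·(+0.1580-0.2585i)  (+0.0156+0.0000i)·(-0.1359+0.0000i)  (-0.2296+0.5345i)·(-0.1580-0.2585i)  (-0.2767-0.2914i)·(-0.1427+0.2786i)
Y_2^0(R⁻¹ n̂) = +0.588026+0.000000i

Re=0.5880 Im=0.0000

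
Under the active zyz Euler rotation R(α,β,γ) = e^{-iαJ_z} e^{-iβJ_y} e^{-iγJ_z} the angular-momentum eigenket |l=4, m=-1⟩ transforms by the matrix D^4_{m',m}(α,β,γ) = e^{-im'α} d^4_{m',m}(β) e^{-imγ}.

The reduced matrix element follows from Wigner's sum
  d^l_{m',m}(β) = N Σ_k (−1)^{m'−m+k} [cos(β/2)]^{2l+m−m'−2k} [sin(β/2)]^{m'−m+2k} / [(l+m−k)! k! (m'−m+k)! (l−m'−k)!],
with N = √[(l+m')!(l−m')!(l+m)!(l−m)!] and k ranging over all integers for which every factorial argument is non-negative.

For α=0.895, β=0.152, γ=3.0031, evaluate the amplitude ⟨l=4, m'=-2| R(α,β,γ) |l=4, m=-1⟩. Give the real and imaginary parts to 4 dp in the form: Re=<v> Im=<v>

Re=0.0247 Im=-0.3056

First d^4_{-2,-1}(β=0.152), then the phase factors e^{-i(-2)α} and e^{-i(-1)γ}:
c=cos(0.152/2)=0.997113, s=sin(0.152/2)=0.075927; N=√[2·720·6·120]=1018.233765
Admissible k: 1..3 (factorial args all ≥0)
  k=1: (−1)^0·1018.2338/(240)·0.9971^7·0.0759^1 = +0.315677
  k=2: (−1)^1·1018.2338/(48)·0.9971^5·0.0759^3 = -0.009152
  k=3: (−1)^2·1018.2338/(72)·0.9971^3·0.0759^5 = +0.000035
d^4_{-2,-1}(0.152) = +0.315677 -0.009152 +0.000035 = +0.306561
Attach z-rotation phases: D = e^{-i(-2)(0.895)}·(+0.306561)·e^{-i(-1)(3.0031)} = +0.024716-0.305563i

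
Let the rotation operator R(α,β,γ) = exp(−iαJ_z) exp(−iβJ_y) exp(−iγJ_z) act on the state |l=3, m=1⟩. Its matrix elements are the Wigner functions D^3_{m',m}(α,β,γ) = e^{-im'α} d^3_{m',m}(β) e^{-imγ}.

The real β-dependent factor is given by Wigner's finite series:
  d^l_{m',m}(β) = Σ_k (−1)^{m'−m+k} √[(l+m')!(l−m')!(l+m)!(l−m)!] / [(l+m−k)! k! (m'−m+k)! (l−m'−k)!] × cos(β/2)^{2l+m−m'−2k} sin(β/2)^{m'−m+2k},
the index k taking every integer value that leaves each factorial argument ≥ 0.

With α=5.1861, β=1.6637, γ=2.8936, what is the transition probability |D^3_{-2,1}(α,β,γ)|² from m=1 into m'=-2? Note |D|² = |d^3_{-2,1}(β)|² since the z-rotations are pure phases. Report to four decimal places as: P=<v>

P=0.0963

First d^3_{-2,1}(β=1.6637), then the phase factors e^{-i(-2)α} and e^{-i(1)γ}:
c=cos(1.6637/2)=0.673509, s=sin(1.6637/2)=0.739179; N=√[1·120·24·2]=75.894664
Admissible k: 3..4 (factorial args all ≥0)
  k=3: (−1)^0·75.8947/(12)·0.6735^3·0.7392^3 = +0.780386
  k=4: (−1)^1·75.8947/(24)·0.6735^1·0.7392^5 = -0.469992
d^3_{-2,1}(1.6637) = +0.780386 -0.469992 = +0.310393
|D^3_{-2,1}|² = |d^3_{-2,1}(β)|² = (+0.310393)² = 0.096344 (the z-rotation phases have unit modulus)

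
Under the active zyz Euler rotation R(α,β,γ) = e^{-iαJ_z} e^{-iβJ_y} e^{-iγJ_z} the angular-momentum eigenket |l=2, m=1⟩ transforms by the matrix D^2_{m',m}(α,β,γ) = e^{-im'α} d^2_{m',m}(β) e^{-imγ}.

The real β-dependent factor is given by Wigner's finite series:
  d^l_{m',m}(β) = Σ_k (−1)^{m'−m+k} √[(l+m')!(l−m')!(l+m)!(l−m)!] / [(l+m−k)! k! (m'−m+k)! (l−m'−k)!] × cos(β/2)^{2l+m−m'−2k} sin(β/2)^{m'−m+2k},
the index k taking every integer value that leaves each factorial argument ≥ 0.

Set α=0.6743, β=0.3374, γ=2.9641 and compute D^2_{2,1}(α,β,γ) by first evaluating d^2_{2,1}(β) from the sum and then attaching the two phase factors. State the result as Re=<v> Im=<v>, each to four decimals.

Re=0.1252 Im=-0.2963

D^2_{2,1}(0.6743,0.3374,2.9641) = e^{-i·2·0.6743}·d^2_{2,1}(0.3374)·e^{-i·1·2.9641}. Compute d first:
Half-angle: c=0.985804, s=0.167901. N=√(24·1·6·1)=12.000000
Admissible k: 0..0 (factorial args all ≥0)
  k=0: (−1)^1·12.0000/(6)·0.9858^3·0.1679^1 = -0.321703
d^2_{2,1}(0.3374) = -0.321703
Phases: e^{-i·(2)·0.6743}=+0.220372-0.975416i, e^{-i·(1)·2.9641}=-0.984289-0.176562i ⇒ D=+0.125185-0.296347i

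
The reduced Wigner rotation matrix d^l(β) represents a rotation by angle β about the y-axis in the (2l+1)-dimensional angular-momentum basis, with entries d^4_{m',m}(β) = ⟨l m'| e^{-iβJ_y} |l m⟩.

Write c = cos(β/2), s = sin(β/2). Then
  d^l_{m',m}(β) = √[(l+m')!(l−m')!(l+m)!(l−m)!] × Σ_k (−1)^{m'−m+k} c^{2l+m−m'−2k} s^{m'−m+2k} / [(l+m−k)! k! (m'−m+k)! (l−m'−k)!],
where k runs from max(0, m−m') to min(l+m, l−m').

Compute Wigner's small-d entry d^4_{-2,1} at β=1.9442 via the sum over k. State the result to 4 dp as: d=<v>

d=-0.3798

d^4_{-2,1}(β=1.9442) via Wigner's sum:
c=cos(1.9442/2)=0.563566, s=sin(1.9442/2)=0.826071; N=√[2·720·120·6]=1018.233765
The bounds max(0,m−m')=3 and min(l+m,l−m')=5 give 3 terms
  k=3: (−1)^0·1018.2338/(72)·0.5636^5·0.8261^3 = +0.453201
  k=4: (−1)^1·1018.2338/(48)·0.5636^3·0.8261^5 = -1.460588
  k=5: (−1)^2·1018.2338/(240)·0.5636^1·0.8261^7 = +0.627629
d^4_{-2,1}(1.9442) = +0.453201 -1.460588 +0.627629 = -0.379758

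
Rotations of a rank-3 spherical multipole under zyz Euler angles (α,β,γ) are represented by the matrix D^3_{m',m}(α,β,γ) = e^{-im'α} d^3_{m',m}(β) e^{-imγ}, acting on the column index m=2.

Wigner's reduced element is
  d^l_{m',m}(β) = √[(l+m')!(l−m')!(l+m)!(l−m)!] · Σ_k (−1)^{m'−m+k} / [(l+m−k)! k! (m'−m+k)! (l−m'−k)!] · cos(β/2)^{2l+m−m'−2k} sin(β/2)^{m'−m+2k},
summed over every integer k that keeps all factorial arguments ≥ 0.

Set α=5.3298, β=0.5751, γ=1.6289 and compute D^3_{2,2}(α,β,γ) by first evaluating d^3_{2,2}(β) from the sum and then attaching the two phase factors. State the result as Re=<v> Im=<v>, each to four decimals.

Re=0.0954 Im=-0.4270

D^3_{2,2}(5.3298,0.5751,1.6289) = e^{-i·2·5.3298}·d^3_{2,2}(0.5751)·e^{-i·2·1.6289}. Compute d first:
c=cos(0.5751/2)=0.958942, s=sin(0.5751/2)=0.283604; N=√[120·1·120·1]=120.000000
k∈{0,1} keeps every argument non-negative
  k=0: (−1)^0·120.0000/(120)·0.9589^6·0.2836^0 = +0.777594
  k=1: (−1)^1·120.0000/(24)·0.9589^4·0.2836^2 = -0.340065
d^3_{2,2}(0.5751) = +0.777594 -0.340065 = +0.437529
Attach z-rotation phases: D = e^{-i(2)(5.3298)}·(+0.437529)·e^{-i(2)(1.6289)} = +0.095382-0.427005i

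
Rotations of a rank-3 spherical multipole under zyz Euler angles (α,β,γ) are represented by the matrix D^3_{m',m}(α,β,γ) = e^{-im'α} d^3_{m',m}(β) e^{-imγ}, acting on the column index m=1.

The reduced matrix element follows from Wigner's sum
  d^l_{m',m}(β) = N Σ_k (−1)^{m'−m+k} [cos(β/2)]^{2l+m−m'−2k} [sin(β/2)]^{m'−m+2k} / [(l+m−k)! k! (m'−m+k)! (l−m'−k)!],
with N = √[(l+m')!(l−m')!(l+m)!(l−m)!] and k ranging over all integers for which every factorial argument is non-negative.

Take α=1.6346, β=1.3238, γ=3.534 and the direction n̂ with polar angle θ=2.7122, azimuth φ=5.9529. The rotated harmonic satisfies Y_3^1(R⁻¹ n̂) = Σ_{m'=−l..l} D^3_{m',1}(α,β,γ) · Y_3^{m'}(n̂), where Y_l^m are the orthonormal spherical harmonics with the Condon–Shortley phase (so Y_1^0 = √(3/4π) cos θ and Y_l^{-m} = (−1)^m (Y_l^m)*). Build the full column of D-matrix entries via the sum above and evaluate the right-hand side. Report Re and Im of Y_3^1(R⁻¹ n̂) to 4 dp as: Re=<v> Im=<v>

Need the full column D^3_{m',1} for m'=−3..3 at α=1.6346, β=1.3238, γ=3.534.
cos(β/2)=0.788826, sin(β/2)=0.614617
d^3_{-3,1}: single k=4 term ⇒ +0.343895;  D = +0.068657+0.336971i
d^3_{-2,1}: k∈[3..4] ⇒ +0.720753 -0.218778 = +0.501976;  D = +0.484479-0.131375i
d^3_{-1,1}: k∈[2..4] ⇒ +0.877576 -0.710346 +0.053905 = +0.221135;  D = -0.071365-0.209303i
d^3_{0,1}: k∈[1..3] ⇒ +0.650281 -1.184318 +0.239659 = -0.294379;  D = +0.272003-0.112575i
d^3_{1,1}: k∈[0..2] ⇒ +0.240928 -1.170101 +0.532759 = -0.396414;  D = -0.174640-0.355872i
d^3_{2,1}: k∈[0..1] ⇒ -0.593622 +0.720753 = +0.127131;  D = +0.110326-0.063170i
d^3_{3,1}: single k=0 term ⇒ +0.566473;  D = -0.312248-0.472644i
Y_3^{m'}(θ=2.7122,φ=5.9529) and Σ D·Y over m':
  (+0.0687+0.3370i)·(+0.0165+0.0252i)  (+0.4845-0.1314i)·(-0.1272-0.0988i)  (-0.0714-0.2093i)·(+0.3988+0.1367i)  (+0.2720-0.1126i)·(-0.3846+0.0000i)  (-0.1746-0.3559i)·(-0.3988+0.1367i)  (+0.1103-0.0632i)·(-0.1272+0.0988i)  (-0.3122-0.4726i)·(-0.0165+0.0252i)
Y_3^1(R⁻¹ n̂) = -0.058824+0.063099i

Re=-0.0588 Im=0.0631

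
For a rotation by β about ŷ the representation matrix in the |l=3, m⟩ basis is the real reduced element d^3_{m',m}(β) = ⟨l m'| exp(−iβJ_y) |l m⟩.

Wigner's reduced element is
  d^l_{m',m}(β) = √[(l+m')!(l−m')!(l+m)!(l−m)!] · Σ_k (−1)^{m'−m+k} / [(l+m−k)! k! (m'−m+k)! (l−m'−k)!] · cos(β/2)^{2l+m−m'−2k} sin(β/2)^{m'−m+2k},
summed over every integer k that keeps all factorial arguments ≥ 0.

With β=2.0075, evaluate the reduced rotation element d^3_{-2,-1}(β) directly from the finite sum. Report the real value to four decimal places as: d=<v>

d^3_{-2,-1}(β=2.0075) via Wigner's sum:
Half-angle: c=0.537143, s=0.843491. N=√(1·120·2·24)=75.894664
The bounds max(0,m−m')=1 and min(l+m,l−m')=2 give 2 terms
  k=1: (−1)^0·75.8947/(24)·0.5371^5·0.8435^1 = +0.119270
  k=2: (−1)^1·75.8947/(12)·0.5371^3·0.8435^3 = -0.588222
d^3_{-2,-1}(2.0075) = +0.119270 -0.588222 = -0.468953

d=-0.4690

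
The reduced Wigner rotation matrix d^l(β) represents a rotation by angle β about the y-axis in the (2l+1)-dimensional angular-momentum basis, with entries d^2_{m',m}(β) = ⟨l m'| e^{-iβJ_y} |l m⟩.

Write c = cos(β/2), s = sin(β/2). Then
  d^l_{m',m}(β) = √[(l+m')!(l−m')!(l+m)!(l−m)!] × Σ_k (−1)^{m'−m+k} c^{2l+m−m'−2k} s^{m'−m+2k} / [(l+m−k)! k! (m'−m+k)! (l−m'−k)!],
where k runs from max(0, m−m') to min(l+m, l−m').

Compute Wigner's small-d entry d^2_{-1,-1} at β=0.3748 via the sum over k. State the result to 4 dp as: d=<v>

d^2_{-1,-1}(β=0.3748) via Wigner's sum:
With c≡cos(β/2)=0.982492 and s≡sin(β/2)=0.186305, N=[1·6·1·6]^{1/2}=6.000000
Admissible k: 0..1 (factorial args all ≥0)
  k=0: (−1)^0·6.0000/(6)·0.9825^4·0.1863^0 = +0.931786
  k=1: (−1)^1·6.0000/(2)·0.9825^2·0.1863^2 = -0.100514
d^2_{-1,-1}(0.3748) = +0.931786 -0.100514 = +0.831271

d=0.8313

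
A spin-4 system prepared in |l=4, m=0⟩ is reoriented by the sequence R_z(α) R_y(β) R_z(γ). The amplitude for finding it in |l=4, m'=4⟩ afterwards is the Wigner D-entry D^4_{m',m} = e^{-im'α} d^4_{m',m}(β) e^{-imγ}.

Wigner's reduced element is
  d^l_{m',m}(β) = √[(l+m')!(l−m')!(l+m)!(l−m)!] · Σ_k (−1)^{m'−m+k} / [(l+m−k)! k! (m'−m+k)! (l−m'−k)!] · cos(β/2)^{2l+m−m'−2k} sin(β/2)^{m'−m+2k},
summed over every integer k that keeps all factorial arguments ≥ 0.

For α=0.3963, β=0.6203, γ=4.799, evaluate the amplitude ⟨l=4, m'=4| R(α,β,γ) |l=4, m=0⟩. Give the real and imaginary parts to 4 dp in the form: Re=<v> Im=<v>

Re=-0.0009 Im=-0.0597

First d^4_{4,0}(β=0.6203), then the phase factors e^{-i(4)α} and e^{-i(0)γ}:
With c≡cos(β/2)=0.952288 and s≡sin(β/2)=0.305201, N=[40320·1·24·24]^{1/2}=4819.161753
k∈{0} keeps every argument non-negative
  k=0: (−1)^4·4819.1618/(576)·0.9523^4·0.3052^4 = +0.059699
d^4_{4,0}(0.6203) = +0.059699
D = (-0.014403-0.999896i)·(+0.059699)·(+1.000000+0.000000i) = -0.000860-0.059693i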